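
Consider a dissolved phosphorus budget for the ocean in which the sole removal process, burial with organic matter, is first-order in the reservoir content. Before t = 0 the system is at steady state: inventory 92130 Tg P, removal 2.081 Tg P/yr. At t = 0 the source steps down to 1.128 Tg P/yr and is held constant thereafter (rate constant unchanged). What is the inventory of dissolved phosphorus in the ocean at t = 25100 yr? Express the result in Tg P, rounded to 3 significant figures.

τ = M₀/F₀ = 92130/2.081 = 44270 yr; rate constant k = 1/τ.
New steady state M_∞ = F₁/k = F₁·τ = 1.128 × 44270 = 49939 Tg P.
M(t) = M_∞ + (M₀ − M_∞)·e^(−t/τ); t/τ = 25100/44270 = 0.5669, so e^(−t/τ) = 0.5673.
M(t) = 49939 + 42190 × 0.5673 = 73872 Tg P.

73900 Tg P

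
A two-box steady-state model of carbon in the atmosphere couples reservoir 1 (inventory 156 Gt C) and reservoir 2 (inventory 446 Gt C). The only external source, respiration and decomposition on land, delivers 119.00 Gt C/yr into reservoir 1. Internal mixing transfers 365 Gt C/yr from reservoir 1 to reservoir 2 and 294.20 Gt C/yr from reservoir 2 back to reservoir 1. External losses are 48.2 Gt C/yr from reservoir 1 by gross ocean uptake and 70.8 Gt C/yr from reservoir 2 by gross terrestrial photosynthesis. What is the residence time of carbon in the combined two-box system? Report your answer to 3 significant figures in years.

For the system as a whole, the A↔B exchange is internal and contributes nothing to the throughput; only the external sinks remove mass.
M_total = 156 + 446 = 602.00 Gt C.
ΣF_external_out = 48.2 + 70.8 = 119.00 Gt C/yr.
τ = M_total / ΣF_ext = 602.00 / 119.00 = 5.059 yr.

5.06 yr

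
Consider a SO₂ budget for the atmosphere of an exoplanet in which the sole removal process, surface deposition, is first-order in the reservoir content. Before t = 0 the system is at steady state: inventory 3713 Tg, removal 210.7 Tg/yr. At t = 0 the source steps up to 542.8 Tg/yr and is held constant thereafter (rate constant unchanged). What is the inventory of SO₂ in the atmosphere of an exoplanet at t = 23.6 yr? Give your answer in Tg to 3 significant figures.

8030 Tg

Residence time τ = M₀/F₀ = 17.62 yr. The eventual steady state is M_∞ = M₀·(F₁/F₀) = 3713 × 542.8/210.7 = 9565.3 Tg.
The anomaly ΔM(t) = M(t) − M_∞ decays as ΔM₀·e^(−t/τ) with ΔM₀ = 3713 − 9565.3 = −5852 Tg.
At t = 23.6 yr, e^(−t/τ) = e^(−1.339) = 0.2621, so ΔM = −1534 Tg and M = 9565.3 − 1534 = 8031.7 Tg.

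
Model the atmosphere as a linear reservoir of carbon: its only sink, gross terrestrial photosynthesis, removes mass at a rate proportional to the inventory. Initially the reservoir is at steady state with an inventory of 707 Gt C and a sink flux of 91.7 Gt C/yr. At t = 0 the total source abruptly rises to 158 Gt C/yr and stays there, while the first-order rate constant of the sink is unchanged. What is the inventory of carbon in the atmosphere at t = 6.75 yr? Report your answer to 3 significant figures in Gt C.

τ = M₀/F₀ = 707/91.7 = 7.710 yr; rate constant k = 1/τ.
New steady state M_∞ = F₁/k = F₁·τ = 158 × 7.710 = 1218.2 Gt C.
M(t) = M_∞ + (M₀ − M_∞)·e^(−t/τ); t/τ = 6.75/7.710 = 0.8755, so e^(−t/τ) = 0.4167.
M(t) = 1218.2 − 511.2 × 0.4167 = 1005.2 Gt C.

1010 Gt C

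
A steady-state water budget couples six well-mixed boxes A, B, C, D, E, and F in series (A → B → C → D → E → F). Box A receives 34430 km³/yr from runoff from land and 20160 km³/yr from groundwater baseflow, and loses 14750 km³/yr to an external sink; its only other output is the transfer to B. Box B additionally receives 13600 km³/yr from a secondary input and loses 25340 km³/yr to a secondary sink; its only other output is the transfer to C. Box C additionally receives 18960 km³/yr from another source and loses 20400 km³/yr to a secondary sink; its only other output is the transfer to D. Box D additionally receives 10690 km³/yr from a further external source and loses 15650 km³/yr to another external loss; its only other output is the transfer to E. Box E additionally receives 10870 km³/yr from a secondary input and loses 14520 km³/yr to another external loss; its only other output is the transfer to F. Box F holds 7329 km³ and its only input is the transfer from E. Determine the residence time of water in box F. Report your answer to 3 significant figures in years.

0.406 yr

Box A: F(A→B) = (34430 + 20160) − 14750 = 39840 km³/yr.
Box B: F(B→C) = (39840 + 13600) − 25340 = 28100 km³/yr.
Box C: F(C→D) = (28100 + 18960) − 20400 = 26660 km³/yr.
Box D: F(D→E) = (26660 + 10690) − 15650 = 21700 km³/yr.
Box E: F(E→F) = (21700 + 10870) − 14520 = 18050 km³/yr.
Box F throughput = its input = 18050 km³/yr; τ = 7329 / 18050 = 0.4060 yr.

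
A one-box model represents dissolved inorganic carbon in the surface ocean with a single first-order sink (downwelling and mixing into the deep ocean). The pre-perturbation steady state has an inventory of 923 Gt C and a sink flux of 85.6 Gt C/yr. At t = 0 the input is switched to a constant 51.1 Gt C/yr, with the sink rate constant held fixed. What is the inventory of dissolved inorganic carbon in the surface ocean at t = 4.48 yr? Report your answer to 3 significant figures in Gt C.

797 Gt C

The sink rate constant is k = F₀/M₀ = 85.6/923 = 0.09274 yr⁻¹.
Solving dM/dt = F₁ − kM with M(0) = M₀ gives M(t) = F₁/k + (M₀ − F₁/k)·e^(−kt).
F₁/k = 51.1/0.09274 = 551.00 Gt C; kt = 0.09274 × 4.48 = 0.4155, e^(−kt) = 0.6600.
M(4.48) = 551.00 + (923 − 551.00) × 0.6600 = 551.00 + 245.5 = 796.53 Gt C.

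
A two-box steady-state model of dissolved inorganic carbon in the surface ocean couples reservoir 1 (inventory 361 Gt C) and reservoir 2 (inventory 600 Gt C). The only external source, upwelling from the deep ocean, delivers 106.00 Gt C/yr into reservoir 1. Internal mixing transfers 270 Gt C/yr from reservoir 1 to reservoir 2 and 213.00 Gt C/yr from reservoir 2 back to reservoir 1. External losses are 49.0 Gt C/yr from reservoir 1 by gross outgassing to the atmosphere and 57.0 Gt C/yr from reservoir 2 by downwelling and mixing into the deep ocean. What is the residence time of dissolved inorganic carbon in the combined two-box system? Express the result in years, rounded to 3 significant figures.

9.07 yr

For the system as a whole, the A↔B exchange is internal and contributes nothing to the throughput; only the external sinks remove mass.
M_total = 361 + 600 = 961.00 Gt C.
ΣF_external_out = 49.0 + 57.0 = 106.00 Gt C/yr.
τ = M_total / ΣF_ext = 961.00 / 106.00 = 9.066 yr.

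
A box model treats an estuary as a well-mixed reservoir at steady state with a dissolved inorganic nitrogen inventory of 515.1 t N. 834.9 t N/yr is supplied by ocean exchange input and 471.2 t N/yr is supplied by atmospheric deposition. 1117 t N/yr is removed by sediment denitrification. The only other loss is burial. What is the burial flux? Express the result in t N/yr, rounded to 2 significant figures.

190 t N/yr

At steady state ΣF_in = ΣF_out.
ΣF_in = 834.9 + 471.2 = 1306.1 t N/yr.
Burial flux = ΣF_in − (1117) = 1306.1 − 1117 = 189.1 t N/yr.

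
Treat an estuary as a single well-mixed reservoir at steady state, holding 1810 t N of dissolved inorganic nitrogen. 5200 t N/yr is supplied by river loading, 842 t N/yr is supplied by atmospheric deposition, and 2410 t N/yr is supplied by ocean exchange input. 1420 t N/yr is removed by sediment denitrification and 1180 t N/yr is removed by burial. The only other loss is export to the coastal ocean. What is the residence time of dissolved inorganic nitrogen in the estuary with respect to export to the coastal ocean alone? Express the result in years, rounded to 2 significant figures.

At steady state ΣF_in = ΣF_out.
ΣF_in = 5200 + 842 + 2410 = 8452.0 t N/yr.
Export to the coastal ocean flux = ΣF_in − (1420 + 1180) = 8452.0 − 2600 = 5852 t N/yr.
τ = M / F = 1810 / 5852 = 0.3093 yr.

0.31 yr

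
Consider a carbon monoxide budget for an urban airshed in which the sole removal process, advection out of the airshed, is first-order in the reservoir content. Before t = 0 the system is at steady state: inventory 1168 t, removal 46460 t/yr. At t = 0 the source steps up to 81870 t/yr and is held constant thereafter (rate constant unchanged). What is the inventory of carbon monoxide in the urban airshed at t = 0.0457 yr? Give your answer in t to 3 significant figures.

Residence time τ = M₀/F₀ = 0.02514 yr. The eventual steady state is M_∞ = M₀·(F₁/F₀) = 1168 × 81870/46460 = 2058.2 t.
The anomaly ΔM(t) = M(t) − M_∞ decays as ΔM₀·e^(−t/τ) with ΔM₀ = 1168 − 2058.2 = −890.2 t.
At t = 0.0457 yr, e^(−t/τ) = e^(−1.818) = 0.1624, so ΔM = −144.5 t and M = 2058.2 − 144.5 = 1913.7 t.

1910 t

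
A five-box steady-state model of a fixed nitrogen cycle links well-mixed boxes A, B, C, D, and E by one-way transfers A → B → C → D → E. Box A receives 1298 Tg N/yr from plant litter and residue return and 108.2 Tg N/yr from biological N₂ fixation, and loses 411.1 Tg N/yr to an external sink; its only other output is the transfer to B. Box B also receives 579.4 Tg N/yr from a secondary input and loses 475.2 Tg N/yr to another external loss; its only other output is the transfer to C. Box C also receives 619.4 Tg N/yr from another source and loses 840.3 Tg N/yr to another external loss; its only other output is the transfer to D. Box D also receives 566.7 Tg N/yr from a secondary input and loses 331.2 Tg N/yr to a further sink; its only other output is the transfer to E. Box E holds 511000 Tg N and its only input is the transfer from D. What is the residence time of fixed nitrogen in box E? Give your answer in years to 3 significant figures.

459 yr

Box A: F(A→B) = (1298 + 108.2) − 411.1 = 995.10 Tg N/yr.
Box B: F(B→C) = (995.10 + 579.4) − 475.2 = 1099.3 Tg N/yr.
Box C: F(C→D) = (1099.3 + 619.4) − 840.3 = 878.40 Tg N/yr.
Box D: F(D→E) = (878.40 + 566.7) − 331.2 = 1113.9 Tg N/yr.
Box E throughput = its input = 1113.9 Tg N/yr; τ = 511000 / 1113.9 = 458.7 yr.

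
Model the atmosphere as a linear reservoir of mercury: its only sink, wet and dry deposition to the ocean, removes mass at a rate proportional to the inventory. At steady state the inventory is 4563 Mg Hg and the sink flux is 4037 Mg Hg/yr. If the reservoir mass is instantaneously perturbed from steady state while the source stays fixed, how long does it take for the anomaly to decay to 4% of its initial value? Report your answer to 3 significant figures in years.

For a linear reservoir the anomaly decays as exp(−t/τ) with τ = M/F = 4563/4037 = 1.130 yr.
exp(−t/τ) = 0.04 ⇒ t = −τ ln(0.04) = 1.130 × 3.219 = 3.638 yr.

3.64 yr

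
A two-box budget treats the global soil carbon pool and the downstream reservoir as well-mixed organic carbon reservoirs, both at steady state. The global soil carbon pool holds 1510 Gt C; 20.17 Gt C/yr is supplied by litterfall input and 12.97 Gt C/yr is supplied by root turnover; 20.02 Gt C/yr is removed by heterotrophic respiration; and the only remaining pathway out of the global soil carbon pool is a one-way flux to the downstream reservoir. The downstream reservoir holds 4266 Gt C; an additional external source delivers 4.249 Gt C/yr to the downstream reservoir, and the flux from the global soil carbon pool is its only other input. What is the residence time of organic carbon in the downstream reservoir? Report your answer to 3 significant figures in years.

246 yr

Balance the global soil carbon pool: ΣF_in = 20.17 + 12.97 = 33.140 Gt C/yr.
Flux to the downstream reservoir = ΣF_in − (20.02) = 13.120 Gt C/yr.
Total input to the downstream reservoir = 13.120 + 4.249 = 17.369 Gt C/yr; at steady state this equals its total output.
τ = M / F = 4266 / 17.369 = 245.6 yr.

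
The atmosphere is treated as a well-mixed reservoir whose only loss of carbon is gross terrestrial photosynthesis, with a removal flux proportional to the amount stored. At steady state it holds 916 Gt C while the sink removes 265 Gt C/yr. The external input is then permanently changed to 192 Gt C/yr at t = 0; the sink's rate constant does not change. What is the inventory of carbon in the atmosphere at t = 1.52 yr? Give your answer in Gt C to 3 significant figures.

The sink rate constant is k = F₀/M₀ = 265/916 = 0.2893 yr⁻¹.
Solving dM/dt = F₁ − kM with M(0) = M₀ gives M(t) = F₁/k + (M₀ − F₁/k)·e^(−kt).
F₁/k = 192/0.2893 = 663.67 Gt C; kt = 0.2893 × 1.52 = 0.4397, e^(−kt) = 0.6442.
M(1.52) = 663.67 + (916 − 663.67) × 0.6442 = 663.67 + 162.6 = 826.22 Gt C.

826 Gt C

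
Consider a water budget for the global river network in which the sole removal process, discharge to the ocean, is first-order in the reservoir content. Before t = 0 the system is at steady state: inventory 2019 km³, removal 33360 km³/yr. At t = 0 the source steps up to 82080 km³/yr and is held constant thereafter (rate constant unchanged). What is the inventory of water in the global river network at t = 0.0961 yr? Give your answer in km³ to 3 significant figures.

4370 km³

The sink rate constant is k = F₀/M₀ = 33360/2019 = 16.52 yr⁻¹.
Solving dM/dt = F₁ − kM with M(0) = M₀ gives M(t) = F₁/k + (M₀ − F₁/k)·e^(−kt).
F₁/k = 82080/16.52 = 4967.6 km³; kt = 16.52 × 0.0961 = 1.588, e^(−kt) = 0.2044.
M(0.0961) = 4967.6 + (2019 − 4967.6) × 0.2044 = 4967.6 − 602.6 = 4365.0 km³.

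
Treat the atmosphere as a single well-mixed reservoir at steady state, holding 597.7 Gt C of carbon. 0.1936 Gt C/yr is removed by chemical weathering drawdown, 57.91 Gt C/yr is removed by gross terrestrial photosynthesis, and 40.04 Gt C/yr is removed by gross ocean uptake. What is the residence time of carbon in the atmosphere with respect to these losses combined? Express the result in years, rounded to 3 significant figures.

Total removal = 0.1936 + 57.91 + 40.04 = 98.144 Gt C/yr.
τ = M / ΣF_out = 597.7 / 98.144 = 6.090 yr.

6.09 yr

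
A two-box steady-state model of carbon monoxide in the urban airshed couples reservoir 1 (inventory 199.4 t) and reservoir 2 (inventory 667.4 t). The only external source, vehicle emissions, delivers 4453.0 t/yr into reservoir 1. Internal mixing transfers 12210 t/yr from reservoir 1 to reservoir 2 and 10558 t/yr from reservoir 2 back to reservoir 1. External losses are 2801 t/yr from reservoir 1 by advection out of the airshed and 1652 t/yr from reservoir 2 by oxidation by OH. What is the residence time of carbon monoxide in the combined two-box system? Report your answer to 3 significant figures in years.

For the system as a whole, the A↔B exchange is internal and contributes nothing to the throughput; only the external sinks remove mass.
M_total = 199.4 + 667.4 = 866.80 t.
ΣF_external_out = 2801 + 1652 = 4453.0 t/yr.
τ = M_total / ΣF_ext = 866.80 / 4453.0 = 0.1947 yr.

0.195 yr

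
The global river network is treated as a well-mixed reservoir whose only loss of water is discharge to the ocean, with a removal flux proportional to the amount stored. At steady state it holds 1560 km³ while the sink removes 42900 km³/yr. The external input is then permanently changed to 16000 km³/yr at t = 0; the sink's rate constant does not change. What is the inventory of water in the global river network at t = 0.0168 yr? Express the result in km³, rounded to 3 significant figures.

1200 km³

τ = M₀/F₀ = 1560/42900 = 0.03636 yr; rate constant k = 1/τ.
New steady state M_∞ = F₁/k = F₁·τ = 16000 × 0.03636 = 581.82 km³.
M(t) = M_∞ + (M₀ − M_∞)·e^(−t/τ); t/τ = 0.0168/0.03636 = 0.4620, so e^(−t/τ) = 0.6300.
M(t) = 581.82 + 978.2 × 0.6300 = 1198.1 km³.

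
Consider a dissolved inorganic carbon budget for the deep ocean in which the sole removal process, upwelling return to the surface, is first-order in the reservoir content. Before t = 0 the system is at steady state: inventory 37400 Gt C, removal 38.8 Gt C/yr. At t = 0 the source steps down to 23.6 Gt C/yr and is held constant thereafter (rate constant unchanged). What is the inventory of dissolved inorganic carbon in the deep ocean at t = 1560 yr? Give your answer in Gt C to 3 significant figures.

Residence time τ = M₀/F₀ = 963.9 yr. The eventual steady state is M_∞ = M₀·(F₁/F₀) = 37400 × 23.6/38.8 = 22748 Gt C.
The anomaly ΔM(t) = M(t) − M_∞ decays as ΔM₀·e^(−t/τ) with ΔM₀ = 37400 − 22748 = 14650 Gt C.
At t = 1560 yr, e^(−t/τ) = e^(−1.618) = 0.1982, so ΔM = 2904 Gt C and M = 22748 + 2904 = 25653 Gt C.

25700 Gt C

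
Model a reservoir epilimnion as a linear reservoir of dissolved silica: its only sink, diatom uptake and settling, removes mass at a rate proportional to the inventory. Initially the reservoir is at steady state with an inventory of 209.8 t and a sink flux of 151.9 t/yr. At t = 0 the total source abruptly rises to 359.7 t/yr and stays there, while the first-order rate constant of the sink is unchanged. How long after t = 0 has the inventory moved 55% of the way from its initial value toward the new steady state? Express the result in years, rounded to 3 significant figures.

τ = M₀/F₀ = 209.8/151.9 = 1.381 yr.
The remaining gap fraction is e^(−t/τ); 55% covered ⇒ e^(−t/τ) = 0.450.
t = −τ ln(0.450) = 1.381 × 0.7985 = 1.103 yr.

1.10 yr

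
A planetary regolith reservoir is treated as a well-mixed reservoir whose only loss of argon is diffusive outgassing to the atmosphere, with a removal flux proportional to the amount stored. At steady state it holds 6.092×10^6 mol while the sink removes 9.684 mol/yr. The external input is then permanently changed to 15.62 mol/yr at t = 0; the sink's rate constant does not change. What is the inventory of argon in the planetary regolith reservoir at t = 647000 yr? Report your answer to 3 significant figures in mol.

8.49×10^6 mol

τ = M₀/F₀ = 6.092×10^6/9.684 = 629100 yr; rate constant k = 1/τ.
New steady state M_∞ = F₁/k = F₁·τ = 15.62 × 629100 = 9.8262×10^6 mol.
M(t) = M_∞ + (M₀ − M_∞)·e^(−t/τ); t/τ = 647000/629100 = 1.028, so e^(−t/τ) = 0.3575.
M(t) = 9.8262×10^6 − 3.734×10^6 × 0.3575 = 8.4911×10^6 mol.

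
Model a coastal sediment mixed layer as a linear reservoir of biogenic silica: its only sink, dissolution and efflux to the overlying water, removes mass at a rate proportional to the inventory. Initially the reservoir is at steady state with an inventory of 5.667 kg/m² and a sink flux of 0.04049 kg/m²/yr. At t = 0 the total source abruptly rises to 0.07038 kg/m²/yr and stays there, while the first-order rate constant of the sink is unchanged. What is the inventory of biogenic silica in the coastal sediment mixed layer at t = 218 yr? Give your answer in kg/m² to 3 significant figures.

8.97 kg/m²

τ = M₀/F₀ = 5.667/0.04049 = 140.0 yr; rate constant k = 1/τ.
New steady state M_∞ = F₁/k = F₁·τ = 0.07038 × 140.0 = 9.8504 kg/m².
M(t) = M_∞ + (M₀ − M_∞)·e^(−t/τ); t/τ = 218/140.0 = 1.558, so e^(−t/τ) = 0.2106.
M(t) = 9.8504 − 4.183 × 0.2106 = 8.9692 kg/m².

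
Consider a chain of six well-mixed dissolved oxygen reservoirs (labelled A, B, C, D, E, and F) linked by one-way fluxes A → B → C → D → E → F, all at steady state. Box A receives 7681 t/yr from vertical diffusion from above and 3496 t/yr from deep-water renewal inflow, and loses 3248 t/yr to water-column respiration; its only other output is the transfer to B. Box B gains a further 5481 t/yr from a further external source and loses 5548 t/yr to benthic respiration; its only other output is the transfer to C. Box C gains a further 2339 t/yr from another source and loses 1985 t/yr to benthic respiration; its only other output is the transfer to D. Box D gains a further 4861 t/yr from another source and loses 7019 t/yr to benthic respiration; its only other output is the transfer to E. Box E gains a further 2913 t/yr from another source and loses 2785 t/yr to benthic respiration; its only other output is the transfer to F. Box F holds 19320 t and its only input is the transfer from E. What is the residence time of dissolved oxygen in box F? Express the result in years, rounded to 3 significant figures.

3.12 yr

Box A: F(A→B) = (7681 + 3496) − 3248 = 7929.0 t/yr.
Box B: F(B→C) = (7929.0 + 5481) − 5548 = 7862.0 t/yr.
Box C: F(C→D) = (7862.0 + 2339) − 1985 = 8216.0 t/yr.
Box D: F(D→E) = (8216.0 + 4861) − 7019 = 6058.0 t/yr.
Box E: F(E→F) = (6058.0 + 2913) − 2785 = 6186.0 t/yr.
Box F throughput = its input = 6186.0 t/yr; τ = 19320 / 6186.0 = 3.123 yr.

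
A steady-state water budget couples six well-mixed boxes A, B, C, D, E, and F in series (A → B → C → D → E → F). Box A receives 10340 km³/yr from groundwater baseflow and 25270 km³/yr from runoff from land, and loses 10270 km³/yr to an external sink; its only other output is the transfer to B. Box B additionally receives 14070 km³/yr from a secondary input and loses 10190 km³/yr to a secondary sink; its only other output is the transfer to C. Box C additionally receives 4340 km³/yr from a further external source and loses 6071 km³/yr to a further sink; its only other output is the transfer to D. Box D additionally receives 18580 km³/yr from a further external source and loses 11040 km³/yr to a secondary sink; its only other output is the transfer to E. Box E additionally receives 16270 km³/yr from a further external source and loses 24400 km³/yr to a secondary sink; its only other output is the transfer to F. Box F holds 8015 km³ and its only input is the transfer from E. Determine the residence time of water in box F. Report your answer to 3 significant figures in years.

0.298 yr

Box A: F(A→B) = (10340 + 25270) − 10270 = 25340 km³/yr.
Box B: F(B→C) = (25340 + 14070) − 10190 = 29220 km³/yr.
Box C: F(C→D) = (29220 + 4340) − 6071 = 27489 km³/yr.
Box D: F(D→E) = (27489 + 18580) − 11040 = 35029 km³/yr.
Box E: F(E→F) = (35029 + 16270) − 24400 = 26899 km³/yr.
Box F throughput = its input = 26899 km³/yr; τ = 8015 / 26899 = 0.2980 yr.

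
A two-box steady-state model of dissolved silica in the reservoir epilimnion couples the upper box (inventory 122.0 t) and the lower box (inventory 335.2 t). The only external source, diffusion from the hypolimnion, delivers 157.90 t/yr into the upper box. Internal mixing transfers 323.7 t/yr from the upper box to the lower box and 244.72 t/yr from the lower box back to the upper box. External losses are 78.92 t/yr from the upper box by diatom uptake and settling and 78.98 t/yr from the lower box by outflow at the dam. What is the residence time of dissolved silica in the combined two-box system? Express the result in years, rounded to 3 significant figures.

For the system as a whole, the A↔B exchange is internal and contributes nothing to the throughput; only the external sinks remove mass.
M_total = 122.0 + 335.2 = 457.20 t.
ΣF_external_out = 78.92 + 78.98 = 157.90 t/yr.
τ = M_total / ΣF_ext = 457.20 / 157.90 = 2.896 yr.

2.90 yr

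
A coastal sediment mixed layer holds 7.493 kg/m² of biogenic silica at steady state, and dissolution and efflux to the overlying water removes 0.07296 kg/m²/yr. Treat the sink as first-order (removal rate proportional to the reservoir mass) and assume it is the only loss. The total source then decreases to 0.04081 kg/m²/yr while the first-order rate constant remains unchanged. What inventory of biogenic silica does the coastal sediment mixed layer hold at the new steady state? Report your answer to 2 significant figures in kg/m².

4.2 kg/m²

Rate constant k = F/M = 0.07296 / 7.493 = 0.009737 yr⁻¹.
At the new steady state, source = k·M_new ⇒ M_new = 0.04081 / 0.009737 = 4.191 kg/m².
(Equivalently M_new = M × F_new/F_old = 7.493 × 0.04081/0.07296.)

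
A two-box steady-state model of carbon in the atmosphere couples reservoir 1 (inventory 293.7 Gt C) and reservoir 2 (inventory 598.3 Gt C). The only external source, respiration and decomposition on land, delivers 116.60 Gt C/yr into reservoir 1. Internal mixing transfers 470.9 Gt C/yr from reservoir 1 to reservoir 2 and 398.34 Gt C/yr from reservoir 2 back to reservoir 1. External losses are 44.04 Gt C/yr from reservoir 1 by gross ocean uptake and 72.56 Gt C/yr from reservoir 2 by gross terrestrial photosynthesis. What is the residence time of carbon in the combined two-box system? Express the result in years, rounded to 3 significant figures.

7.65 yr

Treat the two boxes together as one reservoir: the mixing fluxes between them are internal recycling, so τ = ΣM / Σ(external losses).
M_total = 293.7 + 598.3 = 892.00 Gt C.
ΣF_external_out = 44.04 + 72.56 = 116.60 Gt C/yr.
τ = M_total / ΣF_ext = 892.00 / 116.60 = 7.650 yr.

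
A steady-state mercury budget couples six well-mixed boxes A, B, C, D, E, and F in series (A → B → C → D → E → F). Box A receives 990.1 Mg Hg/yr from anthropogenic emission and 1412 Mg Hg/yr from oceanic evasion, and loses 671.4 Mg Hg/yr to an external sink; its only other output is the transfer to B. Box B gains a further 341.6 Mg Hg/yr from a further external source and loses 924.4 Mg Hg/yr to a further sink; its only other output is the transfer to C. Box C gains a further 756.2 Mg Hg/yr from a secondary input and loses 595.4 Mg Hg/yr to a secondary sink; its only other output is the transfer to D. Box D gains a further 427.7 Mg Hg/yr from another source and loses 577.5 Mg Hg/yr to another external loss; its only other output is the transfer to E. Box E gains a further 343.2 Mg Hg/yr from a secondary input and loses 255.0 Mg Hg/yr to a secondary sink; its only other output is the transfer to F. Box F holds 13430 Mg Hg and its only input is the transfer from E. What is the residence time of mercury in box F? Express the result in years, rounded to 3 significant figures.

Box A: F(A→B) = (990.1 + 1412) − 671.4 = 1730.7 Mg Hg/yr.
Box B: F(B→C) = (1730.7 + 341.6) − 924.4 = 1147.9 Mg Hg/yr.
Box C: F(C→D) = (1147.9 + 756.2) − 595.4 = 1308.7 Mg Hg/yr.
Box D: F(D→E) = (1308.7 + 427.7) − 577.5 = 1158.9 Mg Hg/yr.
Box E: F(E→F) = (1158.9 + 343.2) − 255.0 = 1247.1 Mg Hg/yr.
Box F throughput = its input = 1247.1 Mg Hg/yr; τ = 13430 / 1247.1 = 10.77 yr.

10.8 yr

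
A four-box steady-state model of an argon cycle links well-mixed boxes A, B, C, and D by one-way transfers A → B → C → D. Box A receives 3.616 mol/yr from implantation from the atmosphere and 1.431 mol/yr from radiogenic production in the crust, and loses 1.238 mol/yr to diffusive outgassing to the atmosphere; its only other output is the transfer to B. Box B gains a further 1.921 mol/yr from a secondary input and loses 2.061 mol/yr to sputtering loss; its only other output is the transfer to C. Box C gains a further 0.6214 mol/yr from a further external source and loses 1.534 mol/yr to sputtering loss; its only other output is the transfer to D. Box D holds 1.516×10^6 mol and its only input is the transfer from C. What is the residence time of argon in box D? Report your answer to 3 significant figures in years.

Box A: F(A→B) = (3.616 + 1.431) − 1.238 = 3.8090 mol/yr.
Box B: F(B→C) = (3.8090 + 1.921) − 2.061 = 3.6690 mol/yr.
Box C: F(C→D) = (3.6690 + 0.6214) − 1.534 = 2.7564 mol/yr.
Box D throughput = its input = 2.7564 mol/yr; τ = 1.516×10^6 / 2.7564 = 550000 yr.

550000 yr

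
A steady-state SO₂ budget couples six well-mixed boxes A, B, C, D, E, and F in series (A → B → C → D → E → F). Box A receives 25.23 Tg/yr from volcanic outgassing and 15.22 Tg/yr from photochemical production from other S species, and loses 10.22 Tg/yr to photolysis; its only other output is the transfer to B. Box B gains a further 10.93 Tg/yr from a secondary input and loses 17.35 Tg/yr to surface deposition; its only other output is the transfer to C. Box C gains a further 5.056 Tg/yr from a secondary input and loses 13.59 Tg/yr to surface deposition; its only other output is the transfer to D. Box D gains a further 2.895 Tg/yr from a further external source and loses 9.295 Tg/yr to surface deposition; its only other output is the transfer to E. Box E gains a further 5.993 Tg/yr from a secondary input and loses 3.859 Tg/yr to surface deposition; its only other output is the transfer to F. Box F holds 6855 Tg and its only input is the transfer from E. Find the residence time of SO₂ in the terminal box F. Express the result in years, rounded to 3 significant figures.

Box A: F(A→B) = (25.23 + 15.22) − 10.22 = 30.230 Tg/yr.
Box B: F(B→C) = (30.230 + 10.93) − 17.35 = 23.810 Tg/yr.
Box C: F(C→D) = (23.810 + 5.056) − 13.59 = 15.276 Tg/yr.
Box D: F(D→E) = (15.276 + 2.895) − 9.295 = 8.8760 Tg/yr.
Box E: F(E→F) = (8.8760 + 5.993) − 3.859 = 11.010 Tg/yr.
Box F throughput = its input = 11.010 Tg/yr; τ = 6855 / 11.010 = 622.6 yr.

623 yr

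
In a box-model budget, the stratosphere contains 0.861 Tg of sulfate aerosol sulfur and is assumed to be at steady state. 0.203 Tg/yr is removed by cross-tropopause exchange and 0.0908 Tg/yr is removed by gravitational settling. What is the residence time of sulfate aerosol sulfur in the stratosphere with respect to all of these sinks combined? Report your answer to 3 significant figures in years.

2.93 yr

Total removal flux = 0.203 + 0.0908 = 0.29380 Tg/yr.
τ = M / ΣF_out = 0.861 / 0.29380 = 2.931 yr.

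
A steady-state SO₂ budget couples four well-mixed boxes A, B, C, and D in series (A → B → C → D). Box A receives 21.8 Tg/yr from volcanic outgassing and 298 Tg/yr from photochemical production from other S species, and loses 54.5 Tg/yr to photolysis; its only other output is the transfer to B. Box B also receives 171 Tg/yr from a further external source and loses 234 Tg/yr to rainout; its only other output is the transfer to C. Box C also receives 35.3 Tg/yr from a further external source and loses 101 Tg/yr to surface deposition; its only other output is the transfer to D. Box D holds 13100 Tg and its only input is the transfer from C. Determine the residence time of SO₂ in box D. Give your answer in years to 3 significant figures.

Box A: F(A→B) = (21.8 + 298) − 54.5 = 265.30 Tg/yr.
Box B: F(B→C) = (265.30 + 171) − 234 = 202.30 Tg/yr.
Box C: F(C→D) = (202.30 + 35.3) − 101 = 136.60 Tg/yr.
Box D throughput = its input = 136.60 Tg/yr; τ = 13100 / 136.60 = 95.90 yr.

95.9 yr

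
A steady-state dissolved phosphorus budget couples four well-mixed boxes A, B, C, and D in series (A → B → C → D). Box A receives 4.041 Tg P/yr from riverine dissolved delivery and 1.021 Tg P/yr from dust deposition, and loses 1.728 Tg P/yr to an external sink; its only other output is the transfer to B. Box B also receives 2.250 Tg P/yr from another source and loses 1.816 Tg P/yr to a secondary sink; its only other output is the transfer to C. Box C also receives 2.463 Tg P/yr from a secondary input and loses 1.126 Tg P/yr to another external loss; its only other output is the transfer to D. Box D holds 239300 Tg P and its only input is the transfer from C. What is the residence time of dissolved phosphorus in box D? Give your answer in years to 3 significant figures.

46900 yr

Box A: F(A→B) = (4.041 + 1.021) − 1.728 = 3.3340 Tg P/yr.
Box B: F(B→C) = (3.3340 + 2.250) − 1.816 = 3.7680 Tg P/yr.
Box C: F(C→D) = (3.7680 + 2.463) − 1.126 = 5.1050 Tg P/yr.
Box D throughput = its input = 5.1050 Tg P/yr; τ = 239300 / 5.1050 = 46880 yr.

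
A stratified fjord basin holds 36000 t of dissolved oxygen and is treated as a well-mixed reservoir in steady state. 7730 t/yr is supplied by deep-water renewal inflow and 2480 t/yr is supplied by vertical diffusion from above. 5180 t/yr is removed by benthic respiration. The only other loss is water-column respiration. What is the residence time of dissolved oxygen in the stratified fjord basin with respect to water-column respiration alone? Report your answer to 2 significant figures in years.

7.2 yr

At steady state ΣF_in = ΣF_out.
ΣF_in = 7730 + 2480 = 10210 t/yr.
Water-column respiration flux = ΣF_in − (5180) = 10210 − 5180 = 5030 t/yr.
τ = M / F = 36000 / 5030 = 7.157 yr.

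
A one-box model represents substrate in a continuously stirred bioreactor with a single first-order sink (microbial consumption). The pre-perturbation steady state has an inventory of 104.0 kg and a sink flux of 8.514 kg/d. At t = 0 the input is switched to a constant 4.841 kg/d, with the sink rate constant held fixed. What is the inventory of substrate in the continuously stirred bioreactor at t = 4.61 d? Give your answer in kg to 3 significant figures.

Residence time τ = M₀/F₀ = 12.22 d. The eventual steady state is M_∞ = M₀·(F₁/F₀) = 104.0 × 4.841/8.514 = 59.134 kg.
The anomaly ΔM(t) = M(t) − M_∞ decays as ΔM₀·e^(−t/τ) with ΔM₀ = 104.0 − 59.134 = 44.87 kg.
At t = 4.61 d, e^(−t/τ) = e^(−0.3774) = 0.6856, so ΔM = 30.76 kg and M = 59.134 + 30.76 = 89.896 kg.

89.9 kg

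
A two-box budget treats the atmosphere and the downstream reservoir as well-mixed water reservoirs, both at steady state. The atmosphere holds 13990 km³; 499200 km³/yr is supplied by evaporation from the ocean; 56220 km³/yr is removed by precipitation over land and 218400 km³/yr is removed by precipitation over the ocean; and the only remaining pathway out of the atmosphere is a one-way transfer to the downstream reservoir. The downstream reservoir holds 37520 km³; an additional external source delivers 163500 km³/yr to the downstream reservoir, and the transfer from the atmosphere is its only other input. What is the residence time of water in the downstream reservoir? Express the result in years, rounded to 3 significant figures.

0.0967 yr

Balance the atmosphere: ΣF_in = 499200 km³/yr.
Transfer to the downstream reservoir = ΣF_in − (56220 + 218400) = 224580 km³/yr.
Total input to the downstream reservoir = 224580 + 163500 = 388080 km³/yr; at steady state this equals its total output.
τ = M / F = 37520 / 388080 = 0.09668 yr.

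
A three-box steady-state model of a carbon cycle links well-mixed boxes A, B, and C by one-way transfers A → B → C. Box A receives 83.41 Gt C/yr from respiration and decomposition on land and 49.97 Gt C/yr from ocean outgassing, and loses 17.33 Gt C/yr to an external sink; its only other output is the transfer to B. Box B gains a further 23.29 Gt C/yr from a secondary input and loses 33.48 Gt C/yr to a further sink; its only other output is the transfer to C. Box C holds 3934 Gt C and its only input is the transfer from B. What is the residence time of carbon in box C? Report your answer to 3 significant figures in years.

Box A: F(A→B) = (83.41 + 49.97) − 17.33 = 116.05 Gt C/yr.
Box B: F(B→C) = (116.05 + 23.29) − 33.48 = 105.86 Gt C/yr.
Box C throughput = its input = 105.86 Gt C/yr; τ = 3934 / 105.86 = 37.16 yr.

37.2 yr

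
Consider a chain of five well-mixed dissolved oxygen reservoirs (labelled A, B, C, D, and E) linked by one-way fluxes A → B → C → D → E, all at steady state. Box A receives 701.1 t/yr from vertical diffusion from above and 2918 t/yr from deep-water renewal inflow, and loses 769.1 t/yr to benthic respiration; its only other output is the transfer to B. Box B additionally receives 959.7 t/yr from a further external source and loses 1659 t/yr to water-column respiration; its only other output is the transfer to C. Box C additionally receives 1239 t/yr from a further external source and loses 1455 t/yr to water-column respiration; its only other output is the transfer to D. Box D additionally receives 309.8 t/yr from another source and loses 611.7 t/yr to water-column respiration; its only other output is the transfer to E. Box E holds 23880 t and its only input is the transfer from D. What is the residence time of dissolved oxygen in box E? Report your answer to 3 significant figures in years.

Box A: F(A→B) = (701.1 + 2918) − 769.1 = 2850.0 t/yr.
Box B: F(B→C) = (2850.0 + 959.7) − 1659 = 2150.7 t/yr.
Box C: F(C→D) = (2150.7 + 1239) − 1455 = 1934.7 t/yr.
Box D: F(D→E) = (1934.7 + 309.8) − 611.7 = 1632.8 t/yr.
Box E throughput = its input = 1632.8 t/yr; τ = 23880 / 1632.8 = 14.63 yr.

14.6 yr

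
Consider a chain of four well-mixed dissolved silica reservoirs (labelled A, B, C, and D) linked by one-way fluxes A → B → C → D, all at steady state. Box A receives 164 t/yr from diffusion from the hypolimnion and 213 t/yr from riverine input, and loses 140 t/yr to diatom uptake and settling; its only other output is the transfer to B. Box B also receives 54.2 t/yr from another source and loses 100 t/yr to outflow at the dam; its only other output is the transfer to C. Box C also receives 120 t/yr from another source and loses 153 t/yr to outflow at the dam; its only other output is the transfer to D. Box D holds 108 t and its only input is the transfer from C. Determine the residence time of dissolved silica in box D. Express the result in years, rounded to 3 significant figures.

0.683 yr

Box A: F(A→B) = (164 + 213) − 140 = 237.00 t/yr.
Box B: F(B→C) = (237.00 + 54.2) − 100 = 191.20 t/yr.
Box C: F(C→D) = (191.20 + 120) − 153 = 158.20 t/yr.
Box D throughput = its input = 158.20 t/yr; τ = 108 / 158.20 = 0.6827 yr.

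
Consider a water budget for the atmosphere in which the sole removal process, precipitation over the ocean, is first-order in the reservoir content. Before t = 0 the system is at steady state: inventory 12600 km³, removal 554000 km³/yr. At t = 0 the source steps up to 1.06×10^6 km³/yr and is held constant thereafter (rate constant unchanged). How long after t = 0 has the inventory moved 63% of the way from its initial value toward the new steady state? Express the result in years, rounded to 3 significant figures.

τ = M₀/F₀ = 12600/554000 = 0.02274 yr.
The remaining gap fraction is e^(−t/τ); 63% covered ⇒ e^(−t/τ) = 0.370.
t = −τ ln(0.370) = 0.02274 × 0.9943 = 0.02261 yr.

0.0226 yr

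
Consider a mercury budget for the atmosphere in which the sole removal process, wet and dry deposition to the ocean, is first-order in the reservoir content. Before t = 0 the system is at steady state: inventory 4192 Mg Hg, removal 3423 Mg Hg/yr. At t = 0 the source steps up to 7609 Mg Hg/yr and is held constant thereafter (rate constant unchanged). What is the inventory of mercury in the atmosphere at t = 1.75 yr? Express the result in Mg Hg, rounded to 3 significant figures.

8090 Mg Hg

Residence time τ = M₀/F₀ = 1.225 yr. The eventual steady state is M_∞ = M₀·(F₁/F₀) = 4192 × 7609/3423 = 9318.4 Mg Hg.
The anomaly ΔM(t) = M(t) − M_∞ decays as ΔM₀·e^(−t/τ) with ΔM₀ = 4192 − 9318.4 = −5126 Mg Hg.
At t = 1.75 yr, e^(−t/τ) = e^(−1.429) = 0.2396, so ΔM = −1228 Mg Hg and M = 9318.4 − 1228 = 8090.4 Mg Hg.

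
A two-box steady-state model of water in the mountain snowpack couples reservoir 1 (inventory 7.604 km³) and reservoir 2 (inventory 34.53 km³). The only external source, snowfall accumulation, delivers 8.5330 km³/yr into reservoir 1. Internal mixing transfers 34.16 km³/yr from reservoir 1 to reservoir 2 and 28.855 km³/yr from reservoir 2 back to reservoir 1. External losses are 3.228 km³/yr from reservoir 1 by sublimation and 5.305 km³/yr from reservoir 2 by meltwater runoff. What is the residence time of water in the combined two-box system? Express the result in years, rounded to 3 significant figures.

For the system as a whole, the A↔B exchange is internal and contributes nothing to the throughput; only the external sinks remove mass.
M_total = 7.604 + 34.53 = 42.134 km³.
ΣF_external_out = 3.228 + 5.305 = 8.5330 km³/yr.
τ = M_total / ΣF_ext = 42.134 / 8.5330 = 4.938 yr.

4.94 yr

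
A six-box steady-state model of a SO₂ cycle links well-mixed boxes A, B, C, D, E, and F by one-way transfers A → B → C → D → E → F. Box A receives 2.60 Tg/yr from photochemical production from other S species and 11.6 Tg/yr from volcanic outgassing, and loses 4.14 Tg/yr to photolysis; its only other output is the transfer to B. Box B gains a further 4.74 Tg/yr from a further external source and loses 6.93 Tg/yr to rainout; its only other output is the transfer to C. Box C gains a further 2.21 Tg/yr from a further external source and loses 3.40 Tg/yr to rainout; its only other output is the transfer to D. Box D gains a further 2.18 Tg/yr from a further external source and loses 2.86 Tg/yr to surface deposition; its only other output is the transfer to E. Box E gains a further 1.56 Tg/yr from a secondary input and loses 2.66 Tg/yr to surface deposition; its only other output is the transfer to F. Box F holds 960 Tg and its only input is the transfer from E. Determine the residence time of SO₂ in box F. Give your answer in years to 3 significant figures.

196 yr

Box A: F(A→B) = (2.60 + 11.6) − 4.14 = 10.060 Tg/yr.
Box B: F(B→C) = (10.060 + 4.74) − 6.93 = 7.8700 Tg/yr.
Box C: F(C→D) = (7.8700 + 2.21) − 3.40 = 6.6800 Tg/yr.
Box D: F(D→E) = (6.6800 + 2.18) − 2.86 = 6.0000 Tg/yr.
Box E: F(E→F) = (6.0000 + 1.56) − 2.66 = 4.9000 Tg/yr.
Box F throughput = its input = 4.9000 Tg/yr; τ = 960 / 4.9000 = 195.9 yr.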